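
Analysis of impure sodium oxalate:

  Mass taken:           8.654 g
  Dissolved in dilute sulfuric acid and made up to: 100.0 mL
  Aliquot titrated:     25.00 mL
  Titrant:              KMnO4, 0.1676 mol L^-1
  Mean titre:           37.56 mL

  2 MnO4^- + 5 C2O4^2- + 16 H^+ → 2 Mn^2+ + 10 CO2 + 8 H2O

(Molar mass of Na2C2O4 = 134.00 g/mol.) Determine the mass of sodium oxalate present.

n(KMnO4) per titration = 0.03756 × 0.1676 = 6.295 × 10^-3 mol
From the 5:2 ratio, n(Na2C2O4) in each aliquot = 5/2 × 6.295 × 10^-3 = 0.01574 mol
n(Na2C2O4) in the whole flask = 0.01574 × 100.0/25.00 = 0.06295 mol
mass of Na2C2O4 = 0.06295 × 134.00 = 8.435 g

8.435 g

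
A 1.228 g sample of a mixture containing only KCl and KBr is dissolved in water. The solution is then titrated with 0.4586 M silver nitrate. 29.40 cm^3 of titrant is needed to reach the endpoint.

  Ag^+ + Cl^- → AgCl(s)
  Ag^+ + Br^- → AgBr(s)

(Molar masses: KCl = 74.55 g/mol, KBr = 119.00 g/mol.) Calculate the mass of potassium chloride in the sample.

n(AgNO3) = 0.02940 × 0.4586 = 0.01348 mol
Let x = n(KCl), y = n(KBr).
Titrant: 1x + 1y = 0.01348;  mass: 74.55x + 119.00y = 1.228
Solving, x = 8.469 × 10^-3 mol, y = 5.014 × 10^-3 mol
mass of KCl = 8.469 × 10^-3 × 74.55 = 0.6314 g

0.6314 g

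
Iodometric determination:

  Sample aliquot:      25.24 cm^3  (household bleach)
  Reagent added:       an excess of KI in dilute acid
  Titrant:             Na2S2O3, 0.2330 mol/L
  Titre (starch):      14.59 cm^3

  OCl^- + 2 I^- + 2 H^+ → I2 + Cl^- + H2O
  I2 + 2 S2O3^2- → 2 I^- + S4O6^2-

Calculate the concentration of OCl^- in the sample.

n(S2O3^2-) = 0.01459 × 0.2330 = 3.399 × 10^-3 mol
n(I2) = n(S2O3^2-)/2 = 1.700 × 10^-3 mol
n(OCl^-) in the aliquot = 1.700 × 10^-3 mol (1:1 ratio)
[OCl^-] = 1.700 × 10^-3 / 0.02524 = 0.06734 mol/L

0.06734 mol/L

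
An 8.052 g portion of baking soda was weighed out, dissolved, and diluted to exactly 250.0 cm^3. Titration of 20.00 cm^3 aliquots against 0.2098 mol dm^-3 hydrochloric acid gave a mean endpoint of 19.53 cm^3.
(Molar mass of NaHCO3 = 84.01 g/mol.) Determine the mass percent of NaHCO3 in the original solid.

NaHCO3 + HCl → NaCl + H2O + CO2
n(HCl) per titration = 0.01953 × 0.2098 = 4.097 × 10^-3 mol
n(NaHCO3) in each aliquot = 4.097 × 10^-3 mol (1:1 ratio)
n(NaHCO3) in the whole flask = 4.097 × 10^-3 × 250.0/20.00 = 0.05122 mol
mass of NaHCO3 = 0.05122 × 84.01 = 4.303 g
% NaHCO3 = 4.303 / 8.052 × 100 = 53.44 %

53.44 %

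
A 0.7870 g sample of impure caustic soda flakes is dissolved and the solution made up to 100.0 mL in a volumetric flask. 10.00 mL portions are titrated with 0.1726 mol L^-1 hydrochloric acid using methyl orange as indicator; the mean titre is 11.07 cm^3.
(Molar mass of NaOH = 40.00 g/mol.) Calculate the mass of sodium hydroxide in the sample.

0.7643 g

NaOH + HCl → NaCl + H2O
n(HCl) per titration = 0.01107 × 0.1726 = 1.911 × 10^-3 mol
n(NaOH) in each aliquot = 1.911 × 10^-3 mol (1:1 ratio)
n(NaOH) in the whole flask = 1.911 × 10^-3 × 100.0/10.00 = 0.01911 mol
mass of NaOH = 0.01911 × 40.00 = 0.7643 g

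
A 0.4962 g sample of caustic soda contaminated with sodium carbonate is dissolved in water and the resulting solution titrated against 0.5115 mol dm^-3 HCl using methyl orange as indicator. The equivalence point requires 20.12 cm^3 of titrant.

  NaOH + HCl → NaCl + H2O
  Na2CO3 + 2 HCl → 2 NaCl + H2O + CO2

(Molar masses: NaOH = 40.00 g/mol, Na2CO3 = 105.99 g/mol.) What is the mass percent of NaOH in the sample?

30.52 %

n(HCl) = 0.02012 × 0.5115 = 0.01029 mol
Let x = n(NaOH), y = n(Na2CO3).
Titrant: 1x + 2y = 0.01029;  mass: 40.00x + 105.99y = 0.4962
Solving, x = 3.785 × 10^-3 mol, y = 3.253 × 10^-3 mol
mass of NaOH = 3.785 × 10^-3 × 40.00 = 0.1514 g
% NaOH = 0.1514 / 0.4962 × 100 = 30.52 %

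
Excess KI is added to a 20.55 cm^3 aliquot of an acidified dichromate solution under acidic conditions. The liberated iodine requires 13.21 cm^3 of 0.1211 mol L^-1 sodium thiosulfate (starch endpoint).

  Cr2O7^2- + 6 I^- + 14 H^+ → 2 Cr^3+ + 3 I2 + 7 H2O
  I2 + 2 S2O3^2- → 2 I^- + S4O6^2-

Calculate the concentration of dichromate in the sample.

0.01297 mol/L

n(S2O3^2-) = 0.01321 × 0.1211 = 1.600 × 10^-3 mol
n(I2) = n(S2O3^2-)/2 = 7.999 × 10^-4 mol
From the 1:3 ratio, n(Cr2O7^2-) in the aliquot = 1/3 × 7.999 × 10^-4 = 2.666 × 10^-4 mol
[Cr2O7^2-] = 2.666 × 10^-4 / 0.02055 = 0.01297 mol/L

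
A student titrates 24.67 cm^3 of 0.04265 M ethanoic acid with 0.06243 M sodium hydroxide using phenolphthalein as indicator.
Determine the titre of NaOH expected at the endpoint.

CH3COOH + NaOH → CH3COONa + H2O
n(CH3COOH) = 0.02467 L × 0.04265 mol/L = 1.052 × 10^-3 mol
n(NaOH) = 1.052 × 10^-3 mol (1:1 stoichiometry)
V(NaOH) = 1.052 × 10^-3 mol / 0.06243 mol/L = 0.01685 L = 16.85 mL

16.85 mL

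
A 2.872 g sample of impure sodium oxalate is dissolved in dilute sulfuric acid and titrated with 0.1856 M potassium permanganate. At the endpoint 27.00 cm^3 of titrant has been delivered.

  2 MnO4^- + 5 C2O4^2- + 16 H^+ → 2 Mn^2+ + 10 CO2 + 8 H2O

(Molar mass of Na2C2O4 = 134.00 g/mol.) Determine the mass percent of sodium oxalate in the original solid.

n(KMnO4) = 0.02700 L × 0.1856 mol/L = 5.011 × 10^-3 mol
From the 5:2 ratio, n(Na2C2O4) = 5/2 × 5.011 × 10^-3 = 0.01253 mol
mass of Na2C2O4 = 0.01253 × 134.00 g/mol = 1.679 g
% Na2C2O4 = 1.679 / 2.872 × 100 = 58.45 %

58.45 %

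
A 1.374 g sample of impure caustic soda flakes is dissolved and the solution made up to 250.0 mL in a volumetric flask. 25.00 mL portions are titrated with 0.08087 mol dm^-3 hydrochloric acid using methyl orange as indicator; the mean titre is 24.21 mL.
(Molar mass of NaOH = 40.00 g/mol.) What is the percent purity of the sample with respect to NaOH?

NaOH + HCl → NaCl + H2O
n(HCl) per titration = 0.02421 × 0.08087 = 1.958 × 10^-3 mol
n(NaOH) in each aliquot = 1.958 × 10^-3 mol (1:1 ratio)
n(NaOH) in the whole flask = 1.958 × 10^-3 × 250.0/25.00 = 0.01958 mol
mass of NaOH = 0.01958 × 40.00 = 0.7831 g
% NaOH = 0.7831 / 1.374 × 100 = 57.00 %

57.00 %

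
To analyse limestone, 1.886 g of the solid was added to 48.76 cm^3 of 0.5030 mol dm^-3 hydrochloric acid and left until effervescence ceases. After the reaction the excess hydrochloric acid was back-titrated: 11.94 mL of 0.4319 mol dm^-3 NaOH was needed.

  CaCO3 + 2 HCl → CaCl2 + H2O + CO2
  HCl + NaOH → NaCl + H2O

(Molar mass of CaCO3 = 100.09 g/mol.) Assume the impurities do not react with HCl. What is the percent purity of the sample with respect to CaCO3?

n(HCl) added = 0.04876 × 0.5030 = 0.02453 mol
n(NaOH) used in back-titration = 0.01194 × 0.4319 = 5.157 × 10^-3 mol
n(HCl) left over = 5.157 × 10^-3 mol (1:1 ratio)
n(HCl) consumed by analyte = 0.02453 − 5.157 × 10^-3 = 0.01937 mol
From the 1:2 ratio, n(CaCO3) = 1/2 × 0.01937 = 9.685 × 10^-3 mol
mass of CaCO3 = 9.685 × 10^-3 × 100.09 = 0.9693 g
% CaCO3 = 0.9693 / 1.886 × 100 = 51.40 %

51.40 %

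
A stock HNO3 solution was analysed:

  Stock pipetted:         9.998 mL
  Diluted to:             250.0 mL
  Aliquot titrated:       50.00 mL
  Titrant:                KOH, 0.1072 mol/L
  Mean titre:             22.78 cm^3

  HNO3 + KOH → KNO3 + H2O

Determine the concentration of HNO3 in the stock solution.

n(KOH) = 0.02278 × 0.1072 = 2.442 × 10^-3 mol
n(HNO3) in the aliquot = 2.442 × 10^-3 mol (1:1 ratio)
[HNO3]_dilute = 2.442 × 10^-3 / 0.05000 = 0.04884 mol/L
Dilution factor = 250.0 / 9.998 = 25.01
[HNO3]_stock = 0.04884 × 25.01 = 1.221 mol/L

1.221 mol/L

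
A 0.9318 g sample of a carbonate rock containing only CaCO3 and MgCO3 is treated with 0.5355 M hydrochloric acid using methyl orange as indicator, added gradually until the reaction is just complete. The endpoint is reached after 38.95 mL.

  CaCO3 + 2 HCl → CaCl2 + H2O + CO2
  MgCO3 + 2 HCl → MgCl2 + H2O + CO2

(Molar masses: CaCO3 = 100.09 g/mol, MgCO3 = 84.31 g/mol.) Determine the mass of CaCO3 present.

n(HCl) = 0.03895 × 0.5355 = 0.02086 mol
Let x = n(CaCO3), y = n(MgCO3).
Titrant: 2x + 2y = 0.02086;  mass: 100.09x + 84.31y = 0.9318
Solving, x = 3.330 × 10^-3 mol, y = 7.099 × 10^-3 mol
mass of CaCO3 = 3.330 × 10^-3 × 100.09 = 0.3333 g

0.3333 g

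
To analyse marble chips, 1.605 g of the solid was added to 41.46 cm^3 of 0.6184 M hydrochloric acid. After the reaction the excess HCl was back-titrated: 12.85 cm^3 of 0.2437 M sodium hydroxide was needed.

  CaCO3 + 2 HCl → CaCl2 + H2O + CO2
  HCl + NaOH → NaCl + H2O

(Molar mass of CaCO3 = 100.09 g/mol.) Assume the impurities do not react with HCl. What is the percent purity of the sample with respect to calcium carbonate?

n(HCl) added = 0.04146 × 0.6184 = 0.02564 mol
n(NaOH) used in back-titration = 0.01285 × 0.2437 = 3.132 × 10^-3 mol
n(HCl) left over = 3.132 × 10^-3 mol (1:1 ratio)
n(HCl) consumed by analyte = 0.02564 − 3.132 × 10^-3 = 0.02251 mol
From the 1:2 ratio, n(CaCO3) = 1/2 × 0.02251 = 0.01125 mol
mass of CaCO3 = 0.01125 × 100.09 = 1.126 g
% CaCO3 = 1.126 / 1.605 × 100 = 70.18 %

70.18 %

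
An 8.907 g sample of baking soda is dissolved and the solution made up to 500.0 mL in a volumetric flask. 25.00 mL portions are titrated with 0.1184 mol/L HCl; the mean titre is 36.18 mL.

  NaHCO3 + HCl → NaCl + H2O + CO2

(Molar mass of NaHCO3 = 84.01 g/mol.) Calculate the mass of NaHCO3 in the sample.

n(HCl) per titration = 0.03618 × 0.1184 = 4.284 × 10^-3 mol
n(NaHCO3) in each aliquot = 4.284 × 10^-3 mol (1:1 ratio)
n(NaHCO3) in the whole flask = 4.284 × 10^-3 × 500.0/25.00 = 0.08567 mol
mass of NaHCO3 = 0.08567 × 84.01 = 7.197 g

7.197 g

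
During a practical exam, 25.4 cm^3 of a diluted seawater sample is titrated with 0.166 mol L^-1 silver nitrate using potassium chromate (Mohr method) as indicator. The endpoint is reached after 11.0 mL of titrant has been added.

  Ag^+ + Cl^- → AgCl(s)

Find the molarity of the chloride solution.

n(AgNO3) = 0.0110 L × 0.166 mol/L = 1.83 × 10^-3 mol
n(Cl-) = 1.83 × 10^-3 mol (1:1 mole ratio)
[Cl-] = 1.83 × 10^-3 mol / 0.0254 L = 0.0719 mol/L

0.0719 mol/L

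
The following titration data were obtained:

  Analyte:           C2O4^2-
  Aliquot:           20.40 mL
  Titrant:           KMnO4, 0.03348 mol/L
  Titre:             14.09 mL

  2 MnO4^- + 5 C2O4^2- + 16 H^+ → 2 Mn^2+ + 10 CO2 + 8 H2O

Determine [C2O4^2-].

0.05781 mol/L

n(KMnO4) = 0.01409 L × 0.03348 mol/L = 4.717 × 10^-4 mol
From the 5:2 mole ratio, n(C2O4^2-) = 5/2 × 4.717 × 10^-4 = 1.179 × 10^-3 mol
[C2O4^2-] = 1.179 × 10^-3 mol / 0.02040 L = 0.05781 mol/L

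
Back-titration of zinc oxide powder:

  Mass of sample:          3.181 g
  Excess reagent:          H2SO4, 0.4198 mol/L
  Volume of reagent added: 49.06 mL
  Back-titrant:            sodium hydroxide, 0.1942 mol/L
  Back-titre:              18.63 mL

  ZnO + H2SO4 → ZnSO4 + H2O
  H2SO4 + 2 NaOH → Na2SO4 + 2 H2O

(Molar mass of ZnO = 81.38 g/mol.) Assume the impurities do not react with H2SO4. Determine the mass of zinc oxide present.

1.529 g

n(H2SO4) added = 0.04906 × 0.4198 = 0.02060 mol
n(NaOH) used in back-titration = 0.01863 × 0.1942 = 3.618 × 10^-3 mol
From the 1:2 ratio, n(H2SO4) left over = 1/2 × 3.618 × 10^-3 = 1.809 × 10^-3 mol
n(H2SO4) consumed by analyte = 0.02060 − 1.809 × 10^-3 = 0.01879 mol
n(ZnO) = 0.01879 mol (1:1 ratio)
mass of ZnO = 0.01879 × 81.38 = 1.529 g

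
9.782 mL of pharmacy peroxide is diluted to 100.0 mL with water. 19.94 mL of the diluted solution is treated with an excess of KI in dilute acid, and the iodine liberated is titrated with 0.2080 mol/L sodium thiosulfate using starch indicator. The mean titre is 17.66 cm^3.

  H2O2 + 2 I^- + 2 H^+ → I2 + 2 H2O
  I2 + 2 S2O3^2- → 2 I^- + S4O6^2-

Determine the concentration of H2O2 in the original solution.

n(S2O3^2-) = 0.01766 × 0.2080 = 3.673 × 10^-3 mol
n(I2) = n(S2O3^2-)/2 = 1.837 × 10^-3 mol
n(H2O2) in the aliquot = 1.837 × 10^-3 mol (1:1 ratio)
[H2O2]_dilute = 1.837 × 10^-3 / 0.01994 = 0.09211 mol/L
[H2O2]_original = 0.09211 × 100.0/9.782 = 0.9416 mol/L

0.9416 mol/L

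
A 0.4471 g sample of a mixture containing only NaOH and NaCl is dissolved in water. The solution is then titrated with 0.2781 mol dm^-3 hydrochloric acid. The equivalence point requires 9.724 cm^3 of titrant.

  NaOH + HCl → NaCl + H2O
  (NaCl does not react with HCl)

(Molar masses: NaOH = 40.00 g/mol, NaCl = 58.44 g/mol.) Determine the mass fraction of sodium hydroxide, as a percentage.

24.19 %

n(HCl) = 0.009724 × 0.2781 = 2.704 × 10^-3 mol
Let x = n(NaOH), y = n(NaCl).
Titrant: 1x = 2.704 × 10^-3;  mass: 40.00x + 58.44y = 0.4471
Solving, x = 2.704 × 10^-3 mol, y = 5.800 × 10^-3 mol
mass of NaOH = 2.704 × 10^-3 × 40.00 = 0.1082 g
% NaOH = 0.1082 / 0.4471 × 100 = 24.19 %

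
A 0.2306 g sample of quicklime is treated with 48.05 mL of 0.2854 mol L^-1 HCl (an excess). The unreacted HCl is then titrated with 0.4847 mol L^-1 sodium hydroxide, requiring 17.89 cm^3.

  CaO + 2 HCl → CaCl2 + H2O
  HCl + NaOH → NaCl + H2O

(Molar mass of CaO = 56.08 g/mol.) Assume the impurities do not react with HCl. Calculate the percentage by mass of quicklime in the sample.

n(HCl) added = 0.04805 × 0.2854 = 0.01371 mol
n(NaOH) used in back-titration = 0.01789 × 0.4847 = 8.671 × 10^-3 mol
n(HCl) left over = 8.671 × 10^-3 mol (1:1 ratio)
n(HCl) consumed by analyte = 0.01371 − 8.671 × 10^-3 = 5.042 × 10^-3 mol
From the 1:2 ratio, n(CaO) = 1/2 × 5.042 × 10^-3 = 2.521 × 10^-3 mol
mass of CaO = 2.521 × 10^-3 × 56.08 = 0.1414 g
% CaO = 0.1414 / 0.2306 × 100 = 61.31 %

61.31 %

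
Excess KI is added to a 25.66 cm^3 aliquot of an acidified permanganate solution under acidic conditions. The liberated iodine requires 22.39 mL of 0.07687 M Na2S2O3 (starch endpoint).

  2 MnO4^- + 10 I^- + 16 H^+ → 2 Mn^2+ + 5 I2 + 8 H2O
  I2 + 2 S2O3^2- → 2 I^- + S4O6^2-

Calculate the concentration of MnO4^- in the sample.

0.01341 M

n(S2O3^2-) = 0.02239 × 0.07687 = 1.721 × 10^-3 mol
n(I2) = n(S2O3^2-)/2 = 8.606 × 10^-4 mol
From the 2:5 ratio, n(MnO4^-) in the aliquot = 2/5 × 8.606 × 10^-4 = 3.442 × 10^-4 mol
[MnO4^-] = 3.442 × 10^-4 / 0.02566 = 0.01341 mol/L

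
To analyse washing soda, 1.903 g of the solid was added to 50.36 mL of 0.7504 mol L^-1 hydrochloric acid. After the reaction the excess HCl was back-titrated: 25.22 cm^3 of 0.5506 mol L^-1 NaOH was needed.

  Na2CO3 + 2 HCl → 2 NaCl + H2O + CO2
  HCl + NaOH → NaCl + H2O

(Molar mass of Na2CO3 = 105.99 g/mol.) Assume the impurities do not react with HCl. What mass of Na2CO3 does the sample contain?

1.267 g

n(HCl) added = 0.05036 × 0.7504 = 0.03779 mol
n(NaOH) used in back-titration = 0.02522 × 0.5506 = 0.01389 mol
n(HCl) left over = 0.01389 mol (1:1 ratio)
n(HCl) consumed by analyte = 0.03779 − 0.01389 = 0.02390 mol
From the 1:2 ratio, n(Na2CO3) = 1/2 × 0.02390 = 0.01195 mol
mass of Na2CO3 = 0.01195 × 105.99 = 1.267 g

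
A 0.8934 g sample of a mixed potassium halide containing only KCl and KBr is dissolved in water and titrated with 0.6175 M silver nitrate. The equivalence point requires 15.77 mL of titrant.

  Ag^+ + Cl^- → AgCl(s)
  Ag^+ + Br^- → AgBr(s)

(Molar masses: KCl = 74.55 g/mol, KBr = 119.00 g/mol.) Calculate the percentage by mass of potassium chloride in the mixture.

n(AgNO3) = 0.01577 × 0.6175 = 9.738 × 10^-3 mol
Let x = n(KCl), y = n(KBr).
Titrant: 1x + 1y = 9.738 × 10^-3;  mass: 74.55x + 119.00y = 0.8934
Solving, x = 5.971 × 10^-3 mol, y = 3.767 × 10^-3 mol
mass of KCl = 5.971 × 10^-3 × 74.55 = 0.4452 g
% KCl = 0.4452 / 0.8934 × 100 = 49.83 %

49.83 %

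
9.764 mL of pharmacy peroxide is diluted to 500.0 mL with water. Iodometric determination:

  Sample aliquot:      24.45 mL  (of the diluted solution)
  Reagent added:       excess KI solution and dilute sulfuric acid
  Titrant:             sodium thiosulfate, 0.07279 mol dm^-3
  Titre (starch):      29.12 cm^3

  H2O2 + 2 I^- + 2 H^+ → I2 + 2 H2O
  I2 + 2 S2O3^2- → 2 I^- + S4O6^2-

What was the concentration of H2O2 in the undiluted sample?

n(S2O3^2-) = 0.02912 × 0.07279 = 2.120 × 10^-3 mol
n(I2) = n(S2O3^2-)/2 = 1.060 × 10^-3 mol
n(H2O2) in the aliquot = 1.060 × 10^-3 mol (1:1 ratio)
[H2O2]_dilute = 1.060 × 10^-3 / 0.02445 = 0.04335 mol/L
[H2O2]_original = 0.04335 × 500.0/9.764 = 2.220 mol/L

2.220 mol/L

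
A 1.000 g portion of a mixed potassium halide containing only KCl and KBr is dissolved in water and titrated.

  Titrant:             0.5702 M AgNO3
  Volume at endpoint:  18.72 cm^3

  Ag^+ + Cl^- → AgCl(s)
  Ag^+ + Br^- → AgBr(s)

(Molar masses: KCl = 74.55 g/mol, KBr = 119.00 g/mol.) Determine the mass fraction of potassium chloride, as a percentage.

45.32 %

n(AgNO3) = 0.01872 × 0.5702 = 0.01067 mol
Let x = n(KCl), y = n(KBr).
Titrant: 1x + 1y = 0.01067;  mass: 74.55x + 119.00y = 1.000
Solving, x = 6.079 × 10^-3 mol, y = 4.595 × 10^-3 mol
mass of KCl = 6.079 × 10^-3 × 74.55 = 0.4532 g
% KCl = 0.4532 / 1.000 × 100 = 45.32 %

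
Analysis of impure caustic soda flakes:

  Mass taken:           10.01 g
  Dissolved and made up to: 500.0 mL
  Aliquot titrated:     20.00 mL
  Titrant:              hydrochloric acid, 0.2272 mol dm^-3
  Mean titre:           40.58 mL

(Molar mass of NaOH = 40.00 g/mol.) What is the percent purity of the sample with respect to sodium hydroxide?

92.11 %

NaOH + HCl → NaCl + H2O
n(HCl) per titration = 0.04058 × 0.2272 = 9.220 × 10^-3 mol
n(NaOH) in each aliquot = 9.220 × 10^-3 mol (1:1 ratio)
n(NaOH) in the whole flask = 9.220 × 10^-3 × 500.0/20.00 = 0.2305 mol
mass of NaOH = 0.2305 × 40.00 = 9.220 g
% NaOH = 9.220 / 10.01 × 100 = 92.11 %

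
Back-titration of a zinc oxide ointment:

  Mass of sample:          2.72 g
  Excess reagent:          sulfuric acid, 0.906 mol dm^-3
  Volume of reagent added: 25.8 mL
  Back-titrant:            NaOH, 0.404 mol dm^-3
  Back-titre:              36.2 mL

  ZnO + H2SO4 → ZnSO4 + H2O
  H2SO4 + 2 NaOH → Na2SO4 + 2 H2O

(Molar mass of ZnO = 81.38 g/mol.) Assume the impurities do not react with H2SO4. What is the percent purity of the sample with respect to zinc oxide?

n(H2SO4) added = 0.0258 × 0.906 = 0.0234 mol
n(NaOH) used in back-titration = 0.0362 × 0.404 = 0.0146 mol
From the 1:2 ratio, n(H2SO4) left over = 1/2 × 0.0146 = 7.31 × 10^-3 mol
n(H2SO4) consumed by analyte = 0.0234 − 7.31 × 10^-3 = 0.0161 mol
n(ZnO) = 0.0161 mol (1:1 ratio)
mass of ZnO = 0.0161 × 81.38 = 1.31 g
% ZnO = 1.31 / 2.72 × 100 = 48.1 %

48.1 %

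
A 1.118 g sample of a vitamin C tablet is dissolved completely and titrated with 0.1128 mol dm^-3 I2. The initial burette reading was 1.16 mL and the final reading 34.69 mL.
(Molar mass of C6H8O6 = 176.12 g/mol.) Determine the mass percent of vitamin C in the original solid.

59.58 %

C6H8O6 + I2 → C6H6O6 + 2 HI
n(I2) = 0.03353 L × 0.1128 mol/L = 3.782 × 10^-3 mol
n(C6H8O6) = 3.782 × 10^-3 mol (1:1 ratio)
mass of C6H8O6 = 3.782 × 10^-3 × 176.12 g/mol = 0.6661 g
% C6H8O6 = 0.6661 / 1.118 × 100 = 59.58 %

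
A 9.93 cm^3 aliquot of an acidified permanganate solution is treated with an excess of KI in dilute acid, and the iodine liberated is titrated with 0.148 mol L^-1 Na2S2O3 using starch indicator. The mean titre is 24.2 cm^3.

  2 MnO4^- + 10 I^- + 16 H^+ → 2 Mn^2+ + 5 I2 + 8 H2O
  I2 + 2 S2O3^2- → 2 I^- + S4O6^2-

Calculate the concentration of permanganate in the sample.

n(S2O3^2-) = 0.0242 × 0.148 = 3.58 × 10^-3 mol
n(I2) = n(S2O3^2-)/2 = 1.79 × 10^-3 mol
From the 2:5 ratio, n(MnO4^-) in the aliquot = 2/5 × 1.79 × 10^-3 = 7.16 × 10^-4 mol
[MnO4^-] = 7.16 × 10^-4 / 0.00993 = 0.0721 mol/L

0.0721 mol/L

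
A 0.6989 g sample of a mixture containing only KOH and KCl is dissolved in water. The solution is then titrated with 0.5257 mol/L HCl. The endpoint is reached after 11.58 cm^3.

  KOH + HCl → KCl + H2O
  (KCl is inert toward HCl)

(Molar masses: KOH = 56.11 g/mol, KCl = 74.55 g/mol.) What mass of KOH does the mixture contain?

n(HCl) = 0.01158 × 0.5257 = 6.088 × 10^-3 mol
Let x = n(KOH), y = n(KCl).
Titrant: 1x = 6.088 × 10^-3;  mass: 56.11x + 74.55y = 0.6989
Solving, x = 6.088 × 10^-3 mol, y = 4.793 × 10^-3 mol
mass of KOH = 6.088 × 10^-3 × 56.11 = 0.3416 g

0.3416 g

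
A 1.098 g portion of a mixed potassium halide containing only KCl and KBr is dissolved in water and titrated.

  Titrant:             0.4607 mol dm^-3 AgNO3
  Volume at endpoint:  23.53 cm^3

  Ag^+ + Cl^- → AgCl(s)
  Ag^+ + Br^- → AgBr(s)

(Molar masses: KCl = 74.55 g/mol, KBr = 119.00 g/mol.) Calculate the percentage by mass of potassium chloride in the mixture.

29.33 %

n(AgNO3) = 0.02353 × 0.4607 = 0.01084 mol
Let x = n(KCl), y = n(KBr).
Titrant: 1x + 1y = 0.01084;  mass: 74.55x + 119.00y = 1.098
Solving, x = 4.319 × 10^-3 mol, y = 6.521 × 10^-3 mol
mass of KCl = 4.319 × 10^-3 × 74.55 = 0.3220 g
% KCl = 0.3220 / 1.098 × 100 = 29.33 %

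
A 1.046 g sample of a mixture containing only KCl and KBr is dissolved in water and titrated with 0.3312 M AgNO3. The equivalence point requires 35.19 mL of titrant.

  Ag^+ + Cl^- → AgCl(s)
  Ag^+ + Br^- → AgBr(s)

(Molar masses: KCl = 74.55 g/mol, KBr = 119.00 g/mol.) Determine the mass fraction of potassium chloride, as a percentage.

n(AgNO3) = 0.03519 × 0.3312 = 0.01165 mol
Let x = n(KCl), y = n(KBr).
Titrant: 1x + 1y = 0.01165;  mass: 74.55x + 119.00y = 1.046
Solving, x = 7.670 × 10^-3 mol, y = 3.985 × 10^-3 mol
mass of KCl = 7.670 × 10^-3 × 74.55 = 0.5718 g
% KCl = 0.5718 / 1.046 × 100 = 54.67 %

54.67 %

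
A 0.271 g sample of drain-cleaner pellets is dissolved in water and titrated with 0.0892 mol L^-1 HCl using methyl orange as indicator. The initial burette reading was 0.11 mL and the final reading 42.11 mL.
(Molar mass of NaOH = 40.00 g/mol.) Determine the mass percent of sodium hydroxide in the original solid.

55.3 %

NaOH + HCl → NaCl + H2O
n(HCl) = 0.0420 L × 0.0892 mol/L = 3.75 × 10^-3 mol
n(NaOH) = 3.75 × 10^-3 mol (1:1 ratio)
mass of NaOH = 3.75 × 10^-3 × 40.00 g/mol = 0.150 g
% NaOH = 0.150 / 0.271 × 100 = 55.3 %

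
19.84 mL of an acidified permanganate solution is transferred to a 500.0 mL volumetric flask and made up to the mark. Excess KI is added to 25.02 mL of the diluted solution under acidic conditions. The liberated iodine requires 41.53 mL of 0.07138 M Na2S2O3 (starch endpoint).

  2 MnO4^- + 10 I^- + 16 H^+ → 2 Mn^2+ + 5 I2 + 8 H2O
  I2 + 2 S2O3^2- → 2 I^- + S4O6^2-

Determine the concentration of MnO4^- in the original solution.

n(S2O3^2-) = 0.04153 × 0.07138 = 2.964 × 10^-3 mol
n(I2) = n(S2O3^2-)/2 = 1.482 × 10^-3 mol
From the 2:5 ratio, n(MnO4^-) in the aliquot = 2/5 × 1.482 × 10^-3 = 5.929 × 10^-4 mol
[MnO4^-]_dilute = 5.929 × 10^-4 / 0.02502 = 0.02370 mol/L
[MnO4^-]_original = 0.02370 × 500.0/19.84 = 0.5972 mol/L

0.5972 M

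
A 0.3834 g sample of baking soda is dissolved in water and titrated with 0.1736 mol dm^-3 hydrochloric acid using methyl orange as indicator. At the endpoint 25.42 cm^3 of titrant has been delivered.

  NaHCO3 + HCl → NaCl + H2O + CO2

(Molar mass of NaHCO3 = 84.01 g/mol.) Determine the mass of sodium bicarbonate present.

0.3707 g

n(HCl) = 0.02542 L × 0.1736 mol/L = 4.413 × 10^-3 mol
n(NaHCO3) = 4.413 × 10^-3 mol (1:1 ratio)
mass of NaHCO3 = 4.413 × 10^-3 × 84.01 g/mol = 0.3707 g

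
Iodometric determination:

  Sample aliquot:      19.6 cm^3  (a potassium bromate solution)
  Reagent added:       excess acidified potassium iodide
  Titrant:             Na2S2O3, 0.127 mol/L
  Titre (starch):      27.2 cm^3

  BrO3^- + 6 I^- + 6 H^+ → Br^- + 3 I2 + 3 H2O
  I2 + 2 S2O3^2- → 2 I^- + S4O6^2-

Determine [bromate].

n(S2O3^2-) = 0.0272 × 0.127 = 3.45 × 10^-3 mol
n(I2) = n(S2O3^2-)/2 = 1.73 × 10^-3 mol
From the 1:3 ratio, n(BrO3^-) in the aliquot = 1/3 × 1.73 × 10^-3 = 5.76 × 10^-4 mol
[BrO3^-] = 5.76 × 10^-4 / 0.0196 = 0.0294 mol/L

0.0294 mol/L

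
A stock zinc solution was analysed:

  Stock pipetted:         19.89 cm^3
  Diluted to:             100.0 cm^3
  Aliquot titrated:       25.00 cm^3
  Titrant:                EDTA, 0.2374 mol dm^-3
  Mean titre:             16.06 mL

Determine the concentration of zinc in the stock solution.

Zn^2+ + EDTA^4- → [Zn(EDTA)]^2-
n(EDTA) = 0.01606 × 0.2374 = 3.813 × 10^-3 mol
n(Zn2+) in the aliquot = 3.813 × 10^-3 mol (1:1 ratio)
[Zn2+]_dilute = 3.813 × 10^-3 / 0.02500 = 0.1525 mol/L
Dilution factor = 100.0 / 19.89 = 5.028
[Zn2+]_stock = 0.1525 × 5.028 = 0.7667 mol/L

0.7667 mol/L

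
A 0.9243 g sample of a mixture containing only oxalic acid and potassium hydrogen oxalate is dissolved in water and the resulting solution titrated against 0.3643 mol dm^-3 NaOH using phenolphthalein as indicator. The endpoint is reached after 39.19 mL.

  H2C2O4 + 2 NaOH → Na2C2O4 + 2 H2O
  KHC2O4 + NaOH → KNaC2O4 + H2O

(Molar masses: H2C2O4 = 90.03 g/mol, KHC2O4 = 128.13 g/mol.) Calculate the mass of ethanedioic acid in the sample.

0.4901 g

n(NaOH) = 0.03919 × 0.3643 = 0.01428 mol
Let x = n(H2C2O4), y = n(KHC2O4).
Titrant: 2x + 1y = 0.01428;  mass: 90.03x + 128.13y = 0.9243
Solving, x = 5.444 × 10^-3 mol, y = 3.388 × 10^-3 mol
mass of H2C2O4 = 5.444 × 10^-3 × 90.03 = 0.4901 g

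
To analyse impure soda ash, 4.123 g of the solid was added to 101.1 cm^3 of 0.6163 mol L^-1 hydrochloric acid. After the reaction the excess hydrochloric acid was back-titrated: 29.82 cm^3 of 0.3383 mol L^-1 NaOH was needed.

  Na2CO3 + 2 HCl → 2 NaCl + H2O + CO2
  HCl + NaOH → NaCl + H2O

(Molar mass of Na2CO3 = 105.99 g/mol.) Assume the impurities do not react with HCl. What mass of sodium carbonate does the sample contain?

n(HCl) added = 0.1011 × 0.6163 = 0.06231 mol
n(NaOH) used in back-titration = 0.02982 × 0.3383 = 0.01009 mol
n(HCl) left over = 0.01009 mol (1:1 ratio)
n(HCl) consumed by analyte = 0.06231 − 0.01009 = 0.05222 mol
From the 1:2 ratio, n(Na2CO3) = 1/2 × 0.05222 = 0.02611 mol
mass of Na2CO3 = 0.02611 × 105.99 = 2.767 g

2.767 g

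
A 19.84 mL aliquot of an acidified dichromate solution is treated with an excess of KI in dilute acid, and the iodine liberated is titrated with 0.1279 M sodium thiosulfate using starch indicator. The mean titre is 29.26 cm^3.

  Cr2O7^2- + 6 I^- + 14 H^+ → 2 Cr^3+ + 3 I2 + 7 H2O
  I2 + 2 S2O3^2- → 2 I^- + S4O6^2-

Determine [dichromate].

0.03144 M

n(S2O3^2-) = 0.02926 × 0.1279 = 3.742 × 10^-3 mol
n(I2) = n(S2O3^2-)/2 = 1.871 × 10^-3 mol
From the 1:3 ratio, n(Cr2O7^2-) in the aliquot = 1/3 × 1.871 × 10^-3 = 6.237 × 10^-4 mol
[Cr2O7^2-] = 6.237 × 10^-4 / 0.01984 = 0.03144 mol/L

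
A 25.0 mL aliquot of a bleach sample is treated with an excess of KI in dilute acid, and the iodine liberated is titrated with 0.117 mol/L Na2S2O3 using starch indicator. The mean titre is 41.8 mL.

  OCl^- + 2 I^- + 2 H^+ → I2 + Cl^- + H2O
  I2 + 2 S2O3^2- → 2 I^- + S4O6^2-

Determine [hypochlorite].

0.0978 mol/L

n(S2O3^2-) = 0.0418 × 0.117 = 4.89 × 10^-3 mol
n(I2) = n(S2O3^2-)/2 = 2.45 × 10^-3 mol
n(OCl^-) in the aliquot = 2.45 × 10^-3 mol (1:1 ratio)
[OCl^-] = 2.45 × 10^-3 / 0.0250 = 0.0978 mol/L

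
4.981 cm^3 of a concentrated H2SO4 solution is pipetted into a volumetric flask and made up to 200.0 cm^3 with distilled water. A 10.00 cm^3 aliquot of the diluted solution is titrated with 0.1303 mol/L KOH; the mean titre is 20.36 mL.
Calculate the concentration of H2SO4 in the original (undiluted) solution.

H2SO4 + 2 KOH → K2SO4 + 2 H2O
n(KOH) = 0.02036 × 0.1303 = 2.653 × 10^-3 mol
From the 1:2 ratio, n(H2SO4) in the aliquot = 1/2 × 2.653 × 10^-3 = 1.326 × 10^-3 mol
[H2SO4]_dilute = 1.326 × 10^-3 / 0.01000 = 0.1326 mol/L
Dilution factor = 200.0 / 4.981 = 40.15
[H2SO4]_stock = 0.1326 × 40.15 = 5.326 mol/L

5.326 mol/L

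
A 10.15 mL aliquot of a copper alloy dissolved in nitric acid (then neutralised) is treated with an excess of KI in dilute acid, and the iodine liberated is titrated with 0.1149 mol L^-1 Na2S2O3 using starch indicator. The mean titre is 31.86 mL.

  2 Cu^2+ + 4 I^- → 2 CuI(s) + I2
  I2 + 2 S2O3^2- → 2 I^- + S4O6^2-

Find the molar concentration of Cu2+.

n(S2O3^2-) = 0.03186 × 0.1149 = 3.661 × 10^-3 mol
n(I2) = n(S2O3^2-)/2 = 1.830 × 10^-3 mol
From the 2:1 ratio, n(Cu2+) in the aliquot = 2/1 × 1.830 × 10^-3 = 3.661 × 10^-3 mol
[Cu2+] = 3.661 × 10^-3 / 0.01015 = 0.3607 mol/L

0.3607 mol/L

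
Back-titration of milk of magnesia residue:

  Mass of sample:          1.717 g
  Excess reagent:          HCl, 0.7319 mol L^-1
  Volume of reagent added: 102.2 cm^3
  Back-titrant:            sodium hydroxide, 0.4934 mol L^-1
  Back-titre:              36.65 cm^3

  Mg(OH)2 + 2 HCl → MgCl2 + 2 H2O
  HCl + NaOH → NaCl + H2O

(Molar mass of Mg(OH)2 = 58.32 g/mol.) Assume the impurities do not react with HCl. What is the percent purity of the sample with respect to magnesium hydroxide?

96.32 %

n(HCl) added = 0.1022 × 0.7319 = 0.07480 mol
n(NaOH) used in back-titration = 0.03665 × 0.4934 = 0.01808 mol
n(HCl) left over = 0.01808 mol (1:1 ratio)
n(HCl) consumed by analyte = 0.07480 − 0.01808 = 0.05672 mol
From the 1:2 ratio, n(Mg(OH)2) = 1/2 × 0.05672 = 0.02836 mol
mass of Mg(OH)2 = 0.02836 × 58.32 = 1.654 g
% Mg(OH)2 = 1.654 / 1.717 × 100 = 96.32 %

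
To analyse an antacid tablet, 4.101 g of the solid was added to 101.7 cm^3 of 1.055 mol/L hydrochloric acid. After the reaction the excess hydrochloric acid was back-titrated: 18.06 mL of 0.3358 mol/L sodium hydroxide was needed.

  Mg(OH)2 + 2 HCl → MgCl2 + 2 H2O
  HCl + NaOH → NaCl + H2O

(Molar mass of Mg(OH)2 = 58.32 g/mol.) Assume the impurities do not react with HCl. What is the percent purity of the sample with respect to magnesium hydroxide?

71.98 %

n(HCl) added = 0.1017 × 1.055 = 0.1073 mol
n(NaOH) used in back-titration = 0.01806 × 0.3358 = 6.065 × 10^-3 mol
n(HCl) left over = 6.065 × 10^-3 mol (1:1 ratio)
n(HCl) consumed by analyte = 0.1073 − 6.065 × 10^-3 = 0.1012 mol
From the 1:2 ratio, n(Mg(OH)2) = 1/2 × 0.1012 = 0.05061 mol
mass of Mg(OH)2 = 0.05061 × 58.32 = 2.952 g
% Mg(OH)2 = 2.952 / 4.101 × 100 = 71.98 %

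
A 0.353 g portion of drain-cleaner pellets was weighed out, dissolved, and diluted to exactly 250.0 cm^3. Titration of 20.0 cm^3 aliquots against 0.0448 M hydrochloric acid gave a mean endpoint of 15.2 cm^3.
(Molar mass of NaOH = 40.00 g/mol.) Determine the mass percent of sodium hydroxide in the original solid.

96.5 %

NaOH + HCl → NaCl + H2O
n(HCl) per titration = 0.0152 × 0.0448 = 6.81 × 10^-4 mol
n(NaOH) in each aliquot = 6.81 × 10^-4 mol (1:1 ratio)
n(NaOH) in the whole flask = 6.81 × 10^-4 × 250.0/20.0 = 8.51 × 10^-3 mol
mass of NaOH = 8.51 × 10^-3 × 40.00 = 0.340 g
% NaOH = 0.340 / 0.353 × 100 = 96.5 %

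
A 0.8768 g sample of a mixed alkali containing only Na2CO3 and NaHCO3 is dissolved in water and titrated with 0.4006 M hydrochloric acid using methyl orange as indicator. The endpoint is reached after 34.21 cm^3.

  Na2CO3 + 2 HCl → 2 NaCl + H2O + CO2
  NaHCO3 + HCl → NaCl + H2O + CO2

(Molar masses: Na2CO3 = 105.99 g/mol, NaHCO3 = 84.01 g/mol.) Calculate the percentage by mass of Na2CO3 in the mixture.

n(HCl) = 0.03421 × 0.4006 = 0.01370 mol
Let x = n(Na2CO3), y = n(NaHCO3).
Titrant: 2x + 1y = 0.01370;  mass: 105.99x + 84.01y = 0.8768
Solving, x = 4.426 × 10^-3 mol, y = 4.853 × 10^-3 mol
mass of Na2CO3 = 4.426 × 10^-3 × 105.99 = 0.4691 g
% Na2CO3 = 0.4691 / 0.8768 × 100 = 53.50 %

53.50 %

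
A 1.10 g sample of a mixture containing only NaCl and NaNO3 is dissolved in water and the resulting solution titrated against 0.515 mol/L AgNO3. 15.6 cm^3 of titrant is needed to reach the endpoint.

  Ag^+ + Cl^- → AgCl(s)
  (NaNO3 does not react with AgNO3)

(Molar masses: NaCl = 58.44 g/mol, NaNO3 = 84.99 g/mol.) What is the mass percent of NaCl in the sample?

n(AgNO3) = 0.0156 × 0.515 = 8.03 × 10^-3 mol
Let x = n(NaCl), y = n(NaNO3).
Titrant: 1x = 8.03 × 10^-3;  mass: 58.44x + 84.99y = 1.10
Solving, x = 8.03 × 10^-3 mol, y = 7.42 × 10^-3 mol
mass of NaCl = 8.03 × 10^-3 × 58.44 = 0.470 g
% NaCl = 0.470 / 1.10 × 100 = 42.7 %

42.7 %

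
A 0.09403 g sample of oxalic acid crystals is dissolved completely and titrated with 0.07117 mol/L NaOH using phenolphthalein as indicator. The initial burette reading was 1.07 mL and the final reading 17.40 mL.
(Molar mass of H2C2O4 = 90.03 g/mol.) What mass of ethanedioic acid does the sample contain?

H2C2O4 + 2 NaOH → Na2C2O4 + 2 H2O
n(NaOH) = 0.01633 L × 0.07117 mol/L = 1.162 × 10^-3 mol
From the 1:2 ratio, n(H2C2O4) = 1/2 × 1.162 × 10^-3 = 5.811 × 10^-4 mol
mass of H2C2O4 = 5.811 × 10^-4 × 90.03 g/mol = 0.05232 g

0.05232 g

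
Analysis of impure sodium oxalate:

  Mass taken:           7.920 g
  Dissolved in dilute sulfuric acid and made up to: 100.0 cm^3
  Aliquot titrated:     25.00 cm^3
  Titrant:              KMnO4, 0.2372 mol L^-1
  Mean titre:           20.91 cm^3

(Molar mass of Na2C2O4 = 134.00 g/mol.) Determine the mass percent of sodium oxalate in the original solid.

2 MnO4^- + 5 C2O4^2- + 16 H^+ → 2 Mn^2+ + 10 CO2 + 8 H2O
n(KMnO4) per titration = 0.02091 × 0.2372 = 4.960 × 10^-3 mol
From the 5:2 ratio, n(Na2C2O4) in each aliquot = 5/2 × 4.960 × 10^-3 = 0.01240 mol
n(Na2C2O4) in the whole flask = 0.01240 × 100.0/25.00 = 0.04960 mol
mass of Na2C2O4 = 0.04960 × 134.00 = 6.646 g
% Na2C2O4 = 6.646 / 7.920 × 100 = 83.92 %

83.92 %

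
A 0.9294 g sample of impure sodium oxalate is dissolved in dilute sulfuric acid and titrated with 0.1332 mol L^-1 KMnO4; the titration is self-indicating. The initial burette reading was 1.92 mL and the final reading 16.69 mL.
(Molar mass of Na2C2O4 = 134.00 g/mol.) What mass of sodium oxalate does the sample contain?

0.6591 g

2 MnO4^- + 5 C2O4^2- + 16 H^+ → 2 Mn^2+ + 10 CO2 + 8 H2O
n(KMnO4) = 0.01477 L × 0.1332 mol/L = 1.967 × 10^-3 mol
From the 5:2 ratio, n(Na2C2O4) = 5/2 × 1.967 × 10^-3 = 4.918 × 10^-3 mol
mass of Na2C2O4 = 4.918 × 10^-3 × 134.00 g/mol = 0.6591 g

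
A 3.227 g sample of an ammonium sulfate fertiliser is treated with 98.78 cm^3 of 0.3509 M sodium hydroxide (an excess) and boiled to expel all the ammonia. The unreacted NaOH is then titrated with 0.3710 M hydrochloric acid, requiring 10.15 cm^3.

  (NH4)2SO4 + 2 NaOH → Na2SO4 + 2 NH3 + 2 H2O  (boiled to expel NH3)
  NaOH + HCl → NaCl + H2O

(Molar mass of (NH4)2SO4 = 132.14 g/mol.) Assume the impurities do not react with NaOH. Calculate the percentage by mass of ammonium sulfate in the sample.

63.26 %

n(NaOH) added = 0.09878 × 0.3509 = 0.03466 mol
n(HCl) used in back-titration = 0.01015 × 0.3710 = 3.766 × 10^-3 mol
n(NaOH) left over = 3.766 × 10^-3 mol (1:1 ratio)
n(NaOH) consumed by analyte = 0.03466 − 3.766 × 10^-3 = 0.03090 mol
From the 1:2 ratio, n((NH4)2SO4) = 1/2 × 0.03090 = 0.01545 mol
mass of (NH4)2SO4 = 0.01545 × 132.14 = 2.041 g
% (NH4)2SO4 = 2.041 / 3.227 × 100 = 63.26 %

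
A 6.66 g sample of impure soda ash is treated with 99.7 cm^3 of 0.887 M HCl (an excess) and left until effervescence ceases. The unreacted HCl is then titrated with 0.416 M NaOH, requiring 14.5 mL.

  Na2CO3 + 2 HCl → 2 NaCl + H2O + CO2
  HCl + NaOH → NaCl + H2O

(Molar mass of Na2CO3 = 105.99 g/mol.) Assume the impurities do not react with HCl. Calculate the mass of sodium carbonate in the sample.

4.37 g

n(HCl) added = 0.0997 × 0.887 = 0.0884 mol
n(NaOH) used in back-titration = 0.0145 × 0.416 = 6.03 × 10^-3 mol
n(HCl) left over = 6.03 × 10^-3 mol (1:1 ratio)
n(HCl) consumed by analyte = 0.0884 − 6.03 × 10^-3 = 0.0824 mol
From the 1:2 ratio, n(Na2CO3) = 1/2 × 0.0824 = 0.0412 mol
mass of Na2CO3 = 0.0412 × 105.99 = 4.37 g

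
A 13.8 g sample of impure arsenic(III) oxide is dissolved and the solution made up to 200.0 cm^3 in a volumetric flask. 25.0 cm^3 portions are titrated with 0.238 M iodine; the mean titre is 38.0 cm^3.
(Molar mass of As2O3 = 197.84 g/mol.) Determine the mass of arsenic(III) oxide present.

7.16 g

As2O3 + 2 I2 + 2 H2O → As2O5 + 4 HI
n(I2) per titration = 0.0380 × 0.238 = 9.04 × 10^-3 mol
From the 1:2 ratio, n(As2O3) in each aliquot = 1/2 × 9.04 × 10^-3 = 4.52 × 10^-3 mol
n(As2O3) in the whole flask = 4.52 × 10^-3 × 200.0/25.0 = 0.0362 mol
mass of As2O3 = 0.0362 × 197.84 = 7.16 g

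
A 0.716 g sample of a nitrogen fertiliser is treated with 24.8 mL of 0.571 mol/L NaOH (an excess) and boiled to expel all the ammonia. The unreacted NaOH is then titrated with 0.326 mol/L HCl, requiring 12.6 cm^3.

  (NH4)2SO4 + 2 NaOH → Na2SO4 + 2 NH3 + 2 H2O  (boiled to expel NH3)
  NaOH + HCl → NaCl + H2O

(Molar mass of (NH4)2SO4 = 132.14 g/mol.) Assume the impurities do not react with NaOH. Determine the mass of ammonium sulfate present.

n(NaOH) added = 0.0248 × 0.571 = 0.0142 mol
n(HCl) used in back-titration = 0.0126 × 0.326 = 4.11 × 10^-3 mol
n(NaOH) left over = 4.11 × 10^-3 mol (1:1 ratio)
n(NaOH) consumed by analyte = 0.0142 − 4.11 × 10^-3 = 0.0101 mol
From the 1:2 ratio, n((NH4)2SO4) = 1/2 × 0.0101 = 5.03 × 10^-3 mol
mass of (NH4)2SO4 = 5.03 × 10^-3 × 132.14 = 0.664 g

0.664 g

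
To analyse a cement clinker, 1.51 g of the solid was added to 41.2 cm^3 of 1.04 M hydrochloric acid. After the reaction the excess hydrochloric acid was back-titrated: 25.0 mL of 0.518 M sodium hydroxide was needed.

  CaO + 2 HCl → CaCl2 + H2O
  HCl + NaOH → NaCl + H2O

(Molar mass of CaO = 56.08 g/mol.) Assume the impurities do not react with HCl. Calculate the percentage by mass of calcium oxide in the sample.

55.5 %

n(HCl) added = 0.0412 × 1.04 = 0.0428 mol
n(NaOH) used in back-titration = 0.0250 × 0.518 = 0.0130 mol
n(HCl) left over = 0.0130 mol (1:1 ratio)
n(HCl) consumed by analyte = 0.0428 − 0.0130 = 0.0299 mol
From the 1:2 ratio, n(CaO) = 1/2 × 0.0299 = 0.0149 mol
mass of CaO = 0.0149 × 56.08 = 0.838 g
% CaO = 0.838 / 1.51 × 100 = 55.5 %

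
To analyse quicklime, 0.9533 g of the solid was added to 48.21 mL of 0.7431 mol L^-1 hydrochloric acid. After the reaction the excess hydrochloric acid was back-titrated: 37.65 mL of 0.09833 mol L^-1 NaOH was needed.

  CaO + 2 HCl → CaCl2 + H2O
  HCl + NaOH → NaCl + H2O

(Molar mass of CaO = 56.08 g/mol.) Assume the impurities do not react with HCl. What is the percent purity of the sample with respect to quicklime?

n(HCl) added = 0.04821 × 0.7431 = 0.03582 mol
n(NaOH) used in back-titration = 0.03765 × 0.09833 = 3.702 × 10^-3 mol
n(HCl) left over = 3.702 × 10^-3 mol (1:1 ratio)
n(HCl) consumed by analyte = 0.03582 − 3.702 × 10^-3 = 0.03212 mol
From the 1:2 ratio, n(CaO) = 1/2 × 0.03212 = 0.01606 mol
mass of CaO = 0.01606 × 56.08 = 0.9007 g
% CaO = 0.9007 / 0.9533 × 100 = 94.48 %

94.48 %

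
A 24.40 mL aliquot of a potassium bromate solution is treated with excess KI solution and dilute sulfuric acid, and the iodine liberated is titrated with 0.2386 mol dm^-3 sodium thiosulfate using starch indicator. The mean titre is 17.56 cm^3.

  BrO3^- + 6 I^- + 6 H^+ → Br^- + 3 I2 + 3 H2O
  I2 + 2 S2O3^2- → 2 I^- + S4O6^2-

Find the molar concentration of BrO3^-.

0.02862 mol/L

n(S2O3^2-) = 0.01756 × 0.2386 = 4.190 × 10^-3 mol
n(I2) = n(S2O3^2-)/2 = 2.095 × 10^-3 mol
From the 1:3 ratio, n(BrO3^-) in the aliquot = 1/3 × 2.095 × 10^-3 = 6.983 × 10^-4 mol
[BrO3^-] = 6.983 × 10^-4 / 0.02440 = 0.02862 mol/L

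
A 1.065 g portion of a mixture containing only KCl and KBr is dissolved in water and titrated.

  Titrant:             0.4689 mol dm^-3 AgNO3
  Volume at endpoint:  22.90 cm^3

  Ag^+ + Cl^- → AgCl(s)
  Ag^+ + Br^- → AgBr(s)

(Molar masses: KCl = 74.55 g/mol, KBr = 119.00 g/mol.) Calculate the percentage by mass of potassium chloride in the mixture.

33.51 %

n(AgNO3) = 0.02290 × 0.4689 = 0.01074 mol
Let x = n(KCl), y = n(KBr).
Titrant: 1x + 1y = 0.01074;  mass: 74.55x + 119.00y = 1.065
Solving, x = 4.787 × 10^-3 mol, y = 5.950 × 10^-3 mol
mass of KCl = 4.787 × 10^-3 × 74.55 = 0.3569 g
% KCl = 0.3569 / 1.065 × 100 = 33.51 %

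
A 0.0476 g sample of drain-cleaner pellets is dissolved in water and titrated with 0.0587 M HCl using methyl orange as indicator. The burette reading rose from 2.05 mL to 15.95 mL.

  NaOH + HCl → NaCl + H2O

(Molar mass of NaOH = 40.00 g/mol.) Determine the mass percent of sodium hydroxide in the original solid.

n(HCl) = 0.0139 L × 0.0587 mol/L = 8.16 × 10^-4 mol
n(NaOH) = 8.16 × 10^-4 mol (1:1 ratio)
mass of NaOH = 8.16 × 10^-4 × 40.00 g/mol = 0.0326 g
% NaOH = 0.0326 / 0.0476 × 100 = 68.6 %

68.6 %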